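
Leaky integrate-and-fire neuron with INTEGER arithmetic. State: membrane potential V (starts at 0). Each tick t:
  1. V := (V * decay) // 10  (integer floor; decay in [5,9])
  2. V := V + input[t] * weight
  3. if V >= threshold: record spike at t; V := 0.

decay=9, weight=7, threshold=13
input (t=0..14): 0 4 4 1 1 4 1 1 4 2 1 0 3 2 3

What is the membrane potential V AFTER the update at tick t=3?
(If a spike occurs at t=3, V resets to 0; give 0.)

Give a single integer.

Answer: 7

Derivation:
t=0: input=0 -> V=0
t=1: input=4 -> V=0 FIRE
t=2: input=4 -> V=0 FIRE
t=3: input=1 -> V=7
t=4: input=1 -> V=0 FIRE
t=5: input=4 -> V=0 FIRE
t=6: input=1 -> V=7
t=7: input=1 -> V=0 FIRE
t=8: input=4 -> V=0 FIRE
t=9: input=2 -> V=0 FIRE
t=10: input=1 -> V=7
t=11: input=0 -> V=6
t=12: input=3 -> V=0 FIRE
t=13: input=2 -> V=0 FIRE
t=14: input=3 -> V=0 FIRE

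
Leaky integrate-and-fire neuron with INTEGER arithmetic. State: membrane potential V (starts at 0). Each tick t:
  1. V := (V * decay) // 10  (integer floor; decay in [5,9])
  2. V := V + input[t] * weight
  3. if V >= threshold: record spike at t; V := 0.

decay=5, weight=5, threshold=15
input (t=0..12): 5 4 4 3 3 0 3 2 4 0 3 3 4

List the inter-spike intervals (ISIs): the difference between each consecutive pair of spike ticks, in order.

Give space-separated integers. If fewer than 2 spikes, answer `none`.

t=0: input=5 -> V=0 FIRE
t=1: input=4 -> V=0 FIRE
t=2: input=4 -> V=0 FIRE
t=3: input=3 -> V=0 FIRE
t=4: input=3 -> V=0 FIRE
t=5: input=0 -> V=0
t=6: input=3 -> V=0 FIRE
t=7: input=2 -> V=10
t=8: input=4 -> V=0 FIRE
t=9: input=0 -> V=0
t=10: input=3 -> V=0 FIRE
t=11: input=3 -> V=0 FIRE
t=12: input=4 -> V=0 FIRE

Answer: 1 1 1 1 2 2 2 1 1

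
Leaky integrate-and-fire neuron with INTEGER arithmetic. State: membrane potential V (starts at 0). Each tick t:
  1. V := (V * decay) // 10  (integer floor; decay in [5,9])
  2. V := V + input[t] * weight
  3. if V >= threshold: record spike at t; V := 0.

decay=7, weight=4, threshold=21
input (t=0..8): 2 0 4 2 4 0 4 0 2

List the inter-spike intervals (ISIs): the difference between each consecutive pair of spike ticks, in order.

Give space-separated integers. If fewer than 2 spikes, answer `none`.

Answer: 3

Derivation:
t=0: input=2 -> V=8
t=1: input=0 -> V=5
t=2: input=4 -> V=19
t=3: input=2 -> V=0 FIRE
t=4: input=4 -> V=16
t=5: input=0 -> V=11
t=6: input=4 -> V=0 FIRE
t=7: input=0 -> V=0
t=8: input=2 -> V=8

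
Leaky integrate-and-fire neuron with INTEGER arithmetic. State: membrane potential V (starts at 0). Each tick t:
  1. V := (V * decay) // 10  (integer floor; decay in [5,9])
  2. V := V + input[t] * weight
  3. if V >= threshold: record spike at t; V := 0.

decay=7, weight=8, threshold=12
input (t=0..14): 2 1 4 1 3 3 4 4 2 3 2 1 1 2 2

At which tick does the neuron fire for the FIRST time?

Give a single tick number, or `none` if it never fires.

t=0: input=2 -> V=0 FIRE
t=1: input=1 -> V=8
t=2: input=4 -> V=0 FIRE
t=3: input=1 -> V=8
t=4: input=3 -> V=0 FIRE
t=5: input=3 -> V=0 FIRE
t=6: input=4 -> V=0 FIRE
t=7: input=4 -> V=0 FIRE
t=8: input=2 -> V=0 FIRE
t=9: input=3 -> V=0 FIRE
t=10: input=2 -> V=0 FIRE
t=11: input=1 -> V=8
t=12: input=1 -> V=0 FIRE
t=13: input=2 -> V=0 FIRE
t=14: input=2 -> V=0 FIRE

Answer: 0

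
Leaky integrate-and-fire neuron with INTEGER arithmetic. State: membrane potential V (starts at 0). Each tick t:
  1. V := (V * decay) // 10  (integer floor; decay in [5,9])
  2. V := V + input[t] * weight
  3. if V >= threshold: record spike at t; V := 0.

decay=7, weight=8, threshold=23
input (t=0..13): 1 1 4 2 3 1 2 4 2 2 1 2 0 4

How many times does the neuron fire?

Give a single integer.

t=0: input=1 -> V=8
t=1: input=1 -> V=13
t=2: input=4 -> V=0 FIRE
t=3: input=2 -> V=16
t=4: input=3 -> V=0 FIRE
t=5: input=1 -> V=8
t=6: input=2 -> V=21
t=7: input=4 -> V=0 FIRE
t=8: input=2 -> V=16
t=9: input=2 -> V=0 FIRE
t=10: input=1 -> V=8
t=11: input=2 -> V=21
t=12: input=0 -> V=14
t=13: input=4 -> V=0 FIRE

Answer: 5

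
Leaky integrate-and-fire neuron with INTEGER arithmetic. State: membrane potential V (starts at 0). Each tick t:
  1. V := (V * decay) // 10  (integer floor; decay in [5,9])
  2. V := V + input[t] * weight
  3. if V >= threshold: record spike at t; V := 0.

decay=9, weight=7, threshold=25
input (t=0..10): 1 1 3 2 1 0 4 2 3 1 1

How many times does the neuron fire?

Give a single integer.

t=0: input=1 -> V=7
t=1: input=1 -> V=13
t=2: input=3 -> V=0 FIRE
t=3: input=2 -> V=14
t=4: input=1 -> V=19
t=5: input=0 -> V=17
t=6: input=4 -> V=0 FIRE
t=7: input=2 -> V=14
t=8: input=3 -> V=0 FIRE
t=9: input=1 -> V=7
t=10: input=1 -> V=13

Answer: 3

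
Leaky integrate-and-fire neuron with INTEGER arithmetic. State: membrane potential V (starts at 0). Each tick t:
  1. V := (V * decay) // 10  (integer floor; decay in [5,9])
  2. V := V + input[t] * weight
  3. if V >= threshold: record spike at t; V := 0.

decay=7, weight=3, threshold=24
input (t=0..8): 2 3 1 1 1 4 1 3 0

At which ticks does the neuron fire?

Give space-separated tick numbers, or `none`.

t=0: input=2 -> V=6
t=1: input=3 -> V=13
t=2: input=1 -> V=12
t=3: input=1 -> V=11
t=4: input=1 -> V=10
t=5: input=4 -> V=19
t=6: input=1 -> V=16
t=7: input=3 -> V=20
t=8: input=0 -> V=14

Answer: none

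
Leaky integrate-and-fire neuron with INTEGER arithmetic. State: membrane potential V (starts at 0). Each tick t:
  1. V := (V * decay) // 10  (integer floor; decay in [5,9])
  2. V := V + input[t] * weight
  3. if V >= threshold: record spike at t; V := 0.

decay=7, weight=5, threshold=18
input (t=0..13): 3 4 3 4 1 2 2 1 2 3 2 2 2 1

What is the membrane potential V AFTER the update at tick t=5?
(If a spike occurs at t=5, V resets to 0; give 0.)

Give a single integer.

t=0: input=3 -> V=15
t=1: input=4 -> V=0 FIRE
t=2: input=3 -> V=15
t=3: input=4 -> V=0 FIRE
t=4: input=1 -> V=5
t=5: input=2 -> V=13
t=6: input=2 -> V=0 FIRE
t=7: input=1 -> V=5
t=8: input=2 -> V=13
t=9: input=3 -> V=0 FIRE
t=10: input=2 -> V=10
t=11: input=2 -> V=17
t=12: input=2 -> V=0 FIRE
t=13: input=1 -> V=5

Answer: 13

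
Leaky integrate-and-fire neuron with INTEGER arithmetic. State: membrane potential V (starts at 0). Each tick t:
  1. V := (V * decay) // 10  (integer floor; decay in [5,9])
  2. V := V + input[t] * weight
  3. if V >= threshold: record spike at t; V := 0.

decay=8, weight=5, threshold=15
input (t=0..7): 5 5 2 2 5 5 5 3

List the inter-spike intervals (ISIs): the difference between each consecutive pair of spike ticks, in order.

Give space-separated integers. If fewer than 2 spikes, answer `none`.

Answer: 1 2 1 1 1 1

Derivation:
t=0: input=5 -> V=0 FIRE
t=1: input=5 -> V=0 FIRE
t=2: input=2 -> V=10
t=3: input=2 -> V=0 FIRE
t=4: input=5 -> V=0 FIRE
t=5: input=5 -> V=0 FIRE
t=6: input=5 -> V=0 FIRE
t=7: input=3 -> V=0 FIRE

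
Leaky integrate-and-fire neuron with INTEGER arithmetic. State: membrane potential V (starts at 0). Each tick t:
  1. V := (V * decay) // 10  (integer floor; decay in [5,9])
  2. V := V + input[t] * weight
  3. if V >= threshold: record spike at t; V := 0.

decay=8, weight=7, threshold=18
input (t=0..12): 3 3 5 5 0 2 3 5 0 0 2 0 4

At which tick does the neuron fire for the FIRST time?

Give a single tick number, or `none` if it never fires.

t=0: input=3 -> V=0 FIRE
t=1: input=3 -> V=0 FIRE
t=2: input=5 -> V=0 FIRE
t=3: input=5 -> V=0 FIRE
t=4: input=0 -> V=0
t=5: input=2 -> V=14
t=6: input=3 -> V=0 FIRE
t=7: input=5 -> V=0 FIRE
t=8: input=0 -> V=0
t=9: input=0 -> V=0
t=10: input=2 -> V=14
t=11: input=0 -> V=11
t=12: input=4 -> V=0 FIRE

Answer: 0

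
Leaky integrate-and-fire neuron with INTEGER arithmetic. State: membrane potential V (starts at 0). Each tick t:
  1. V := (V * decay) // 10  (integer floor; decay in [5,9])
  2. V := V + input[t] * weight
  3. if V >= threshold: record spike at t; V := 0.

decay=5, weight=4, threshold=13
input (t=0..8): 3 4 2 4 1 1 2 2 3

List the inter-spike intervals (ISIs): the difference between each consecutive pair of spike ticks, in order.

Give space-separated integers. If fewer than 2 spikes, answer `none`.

t=0: input=3 -> V=12
t=1: input=4 -> V=0 FIRE
t=2: input=2 -> V=8
t=3: input=4 -> V=0 FIRE
t=4: input=1 -> V=4
t=5: input=1 -> V=6
t=6: input=2 -> V=11
t=7: input=2 -> V=0 FIRE
t=8: input=3 -> V=12

Answer: 2 4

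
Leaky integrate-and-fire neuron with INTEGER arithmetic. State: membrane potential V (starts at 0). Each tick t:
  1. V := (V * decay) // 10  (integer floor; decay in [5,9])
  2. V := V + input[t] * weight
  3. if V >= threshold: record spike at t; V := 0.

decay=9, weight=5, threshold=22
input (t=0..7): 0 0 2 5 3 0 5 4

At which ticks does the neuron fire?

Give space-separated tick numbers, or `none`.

t=0: input=0 -> V=0
t=1: input=0 -> V=0
t=2: input=2 -> V=10
t=3: input=5 -> V=0 FIRE
t=4: input=3 -> V=15
t=5: input=0 -> V=13
t=6: input=5 -> V=0 FIRE
t=7: input=4 -> V=20

Answer: 3 6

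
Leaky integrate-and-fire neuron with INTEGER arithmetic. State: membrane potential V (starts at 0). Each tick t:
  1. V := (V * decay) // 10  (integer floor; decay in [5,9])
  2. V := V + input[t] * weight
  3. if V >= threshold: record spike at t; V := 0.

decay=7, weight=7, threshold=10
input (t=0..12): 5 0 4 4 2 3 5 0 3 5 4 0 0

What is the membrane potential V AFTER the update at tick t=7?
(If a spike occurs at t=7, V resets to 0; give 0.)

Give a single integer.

t=0: input=5 -> V=0 FIRE
t=1: input=0 -> V=0
t=2: input=4 -> V=0 FIRE
t=3: input=4 -> V=0 FIRE
t=4: input=2 -> V=0 FIRE
t=5: input=3 -> V=0 FIRE
t=6: input=5 -> V=0 FIRE
t=7: input=0 -> V=0
t=8: input=3 -> V=0 FIRE
t=9: input=5 -> V=0 FIRE
t=10: input=4 -> V=0 FIRE
t=11: input=0 -> V=0
t=12: input=0 -> V=0

Answer: 0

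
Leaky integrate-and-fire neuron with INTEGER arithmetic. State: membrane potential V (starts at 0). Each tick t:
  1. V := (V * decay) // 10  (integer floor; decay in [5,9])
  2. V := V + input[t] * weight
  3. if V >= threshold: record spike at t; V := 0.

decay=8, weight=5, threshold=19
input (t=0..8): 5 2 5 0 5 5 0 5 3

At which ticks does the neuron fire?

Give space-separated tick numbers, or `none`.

t=0: input=5 -> V=0 FIRE
t=1: input=2 -> V=10
t=2: input=5 -> V=0 FIRE
t=3: input=0 -> V=0
t=4: input=5 -> V=0 FIRE
t=5: input=5 -> V=0 FIRE
t=6: input=0 -> V=0
t=7: input=5 -> V=0 FIRE
t=8: input=3 -> V=15

Answer: 0 2 4 5 7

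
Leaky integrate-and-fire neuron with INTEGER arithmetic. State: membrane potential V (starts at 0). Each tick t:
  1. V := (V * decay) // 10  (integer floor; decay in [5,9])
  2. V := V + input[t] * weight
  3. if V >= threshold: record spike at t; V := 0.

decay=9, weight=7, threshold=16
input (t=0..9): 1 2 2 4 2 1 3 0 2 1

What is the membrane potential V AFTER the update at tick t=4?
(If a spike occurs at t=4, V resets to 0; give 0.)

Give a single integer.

Answer: 14

Derivation:
t=0: input=1 -> V=7
t=1: input=2 -> V=0 FIRE
t=2: input=2 -> V=14
t=3: input=4 -> V=0 FIRE
t=4: input=2 -> V=14
t=5: input=1 -> V=0 FIRE
t=6: input=3 -> V=0 FIRE
t=7: input=0 -> V=0
t=8: input=2 -> V=14
t=9: input=1 -> V=0 FIRE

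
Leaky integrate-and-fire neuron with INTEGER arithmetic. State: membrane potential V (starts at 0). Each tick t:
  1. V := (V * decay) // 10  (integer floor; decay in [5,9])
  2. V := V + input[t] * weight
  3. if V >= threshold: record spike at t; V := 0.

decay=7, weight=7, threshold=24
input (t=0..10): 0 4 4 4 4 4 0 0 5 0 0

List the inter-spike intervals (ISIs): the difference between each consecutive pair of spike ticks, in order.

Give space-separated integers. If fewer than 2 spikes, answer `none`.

Answer: 1 1 1 1 3

Derivation:
t=0: input=0 -> V=0
t=1: input=4 -> V=0 FIRE
t=2: input=4 -> V=0 FIRE
t=3: input=4 -> V=0 FIRE
t=4: input=4 -> V=0 FIRE
t=5: input=4 -> V=0 FIRE
t=6: input=0 -> V=0
t=7: input=0 -> V=0
t=8: input=5 -> V=0 FIRE
t=9: input=0 -> V=0
t=10: input=0 -> V=0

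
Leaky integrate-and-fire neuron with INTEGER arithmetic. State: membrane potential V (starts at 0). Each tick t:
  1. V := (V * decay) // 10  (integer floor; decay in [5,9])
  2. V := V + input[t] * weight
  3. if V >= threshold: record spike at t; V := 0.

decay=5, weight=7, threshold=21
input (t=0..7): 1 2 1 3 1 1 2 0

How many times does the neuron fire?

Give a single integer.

Answer: 1

Derivation:
t=0: input=1 -> V=7
t=1: input=2 -> V=17
t=2: input=1 -> V=15
t=3: input=3 -> V=0 FIRE
t=4: input=1 -> V=7
t=5: input=1 -> V=10
t=6: input=2 -> V=19
t=7: input=0 -> V=9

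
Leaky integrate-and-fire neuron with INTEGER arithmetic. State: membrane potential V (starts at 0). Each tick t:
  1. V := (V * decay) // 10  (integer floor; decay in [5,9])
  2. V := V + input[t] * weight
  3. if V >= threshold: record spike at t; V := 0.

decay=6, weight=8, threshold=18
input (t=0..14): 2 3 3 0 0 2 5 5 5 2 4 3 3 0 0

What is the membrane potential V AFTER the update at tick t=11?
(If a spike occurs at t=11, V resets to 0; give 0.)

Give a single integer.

Answer: 0

Derivation:
t=0: input=2 -> V=16
t=1: input=3 -> V=0 FIRE
t=2: input=3 -> V=0 FIRE
t=3: input=0 -> V=0
t=4: input=0 -> V=0
t=5: input=2 -> V=16
t=6: input=5 -> V=0 FIRE
t=7: input=5 -> V=0 FIRE
t=8: input=5 -> V=0 FIRE
t=9: input=2 -> V=16
t=10: input=4 -> V=0 FIRE
t=11: input=3 -> V=0 FIRE
t=12: input=3 -> V=0 FIRE
t=13: input=0 -> V=0
t=14: input=0 -> V=0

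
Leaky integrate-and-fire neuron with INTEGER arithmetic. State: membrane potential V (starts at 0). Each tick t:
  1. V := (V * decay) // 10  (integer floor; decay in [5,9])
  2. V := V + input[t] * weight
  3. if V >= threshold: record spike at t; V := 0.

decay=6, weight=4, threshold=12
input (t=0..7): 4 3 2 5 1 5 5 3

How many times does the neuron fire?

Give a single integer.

Answer: 6

Derivation:
t=0: input=4 -> V=0 FIRE
t=1: input=3 -> V=0 FIRE
t=2: input=2 -> V=8
t=3: input=5 -> V=0 FIRE
t=4: input=1 -> V=4
t=5: input=5 -> V=0 FIRE
t=6: input=5 -> V=0 FIRE
t=7: input=3 -> V=0 FIRE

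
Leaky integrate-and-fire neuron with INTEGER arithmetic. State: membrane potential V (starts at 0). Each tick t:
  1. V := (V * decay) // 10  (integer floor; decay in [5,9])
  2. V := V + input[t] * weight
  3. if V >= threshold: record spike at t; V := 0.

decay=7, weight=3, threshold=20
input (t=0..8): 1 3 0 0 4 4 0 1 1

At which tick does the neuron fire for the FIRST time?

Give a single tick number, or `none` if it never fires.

t=0: input=1 -> V=3
t=1: input=3 -> V=11
t=2: input=0 -> V=7
t=3: input=0 -> V=4
t=4: input=4 -> V=14
t=5: input=4 -> V=0 FIRE
t=6: input=0 -> V=0
t=7: input=1 -> V=3
t=8: input=1 -> V=5

Answer: 5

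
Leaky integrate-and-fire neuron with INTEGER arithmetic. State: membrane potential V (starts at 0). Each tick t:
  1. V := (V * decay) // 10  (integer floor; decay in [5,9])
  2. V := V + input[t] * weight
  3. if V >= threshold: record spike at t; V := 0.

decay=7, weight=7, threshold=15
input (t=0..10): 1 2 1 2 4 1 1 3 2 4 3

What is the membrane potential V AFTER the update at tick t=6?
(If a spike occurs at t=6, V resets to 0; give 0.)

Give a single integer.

t=0: input=1 -> V=7
t=1: input=2 -> V=0 FIRE
t=2: input=1 -> V=7
t=3: input=2 -> V=0 FIRE
t=4: input=4 -> V=0 FIRE
t=5: input=1 -> V=7
t=6: input=1 -> V=11
t=7: input=3 -> V=0 FIRE
t=8: input=2 -> V=14
t=9: input=4 -> V=0 FIRE
t=10: input=3 -> V=0 FIRE

Answer: 11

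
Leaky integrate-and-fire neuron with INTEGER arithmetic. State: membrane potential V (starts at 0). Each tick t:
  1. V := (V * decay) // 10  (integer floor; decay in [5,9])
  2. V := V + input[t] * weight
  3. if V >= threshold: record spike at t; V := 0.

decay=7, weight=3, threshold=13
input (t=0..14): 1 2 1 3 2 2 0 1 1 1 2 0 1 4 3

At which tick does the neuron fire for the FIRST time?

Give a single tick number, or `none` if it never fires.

t=0: input=1 -> V=3
t=1: input=2 -> V=8
t=2: input=1 -> V=8
t=3: input=3 -> V=0 FIRE
t=4: input=2 -> V=6
t=5: input=2 -> V=10
t=6: input=0 -> V=7
t=7: input=1 -> V=7
t=8: input=1 -> V=7
t=9: input=1 -> V=7
t=10: input=2 -> V=10
t=11: input=0 -> V=7
t=12: input=1 -> V=7
t=13: input=4 -> V=0 FIRE
t=14: input=3 -> V=9

Answer: 3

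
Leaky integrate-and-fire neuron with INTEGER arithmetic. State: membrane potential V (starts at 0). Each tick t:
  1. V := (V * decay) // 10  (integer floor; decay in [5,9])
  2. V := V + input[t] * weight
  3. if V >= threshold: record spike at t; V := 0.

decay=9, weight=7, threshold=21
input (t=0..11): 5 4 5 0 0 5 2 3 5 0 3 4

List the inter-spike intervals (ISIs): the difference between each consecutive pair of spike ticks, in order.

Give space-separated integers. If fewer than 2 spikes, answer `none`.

t=0: input=5 -> V=0 FIRE
t=1: input=4 -> V=0 FIRE
t=2: input=5 -> V=0 FIRE
t=3: input=0 -> V=0
t=4: input=0 -> V=0
t=5: input=5 -> V=0 FIRE
t=6: input=2 -> V=14
t=7: input=3 -> V=0 FIRE
t=8: input=5 -> V=0 FIRE
t=9: input=0 -> V=0
t=10: input=3 -> V=0 FIRE
t=11: input=4 -> V=0 FIRE

Answer: 1 1 3 2 1 2 1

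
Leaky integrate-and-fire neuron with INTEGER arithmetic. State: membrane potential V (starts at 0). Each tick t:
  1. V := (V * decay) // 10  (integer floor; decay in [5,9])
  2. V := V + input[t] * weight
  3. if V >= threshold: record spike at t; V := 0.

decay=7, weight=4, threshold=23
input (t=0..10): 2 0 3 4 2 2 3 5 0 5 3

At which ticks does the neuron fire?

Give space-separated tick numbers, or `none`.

t=0: input=2 -> V=8
t=1: input=0 -> V=5
t=2: input=3 -> V=15
t=3: input=4 -> V=0 FIRE
t=4: input=2 -> V=8
t=5: input=2 -> V=13
t=6: input=3 -> V=21
t=7: input=5 -> V=0 FIRE
t=8: input=0 -> V=0
t=9: input=5 -> V=20
t=10: input=3 -> V=0 FIRE

Answer: 3 7 10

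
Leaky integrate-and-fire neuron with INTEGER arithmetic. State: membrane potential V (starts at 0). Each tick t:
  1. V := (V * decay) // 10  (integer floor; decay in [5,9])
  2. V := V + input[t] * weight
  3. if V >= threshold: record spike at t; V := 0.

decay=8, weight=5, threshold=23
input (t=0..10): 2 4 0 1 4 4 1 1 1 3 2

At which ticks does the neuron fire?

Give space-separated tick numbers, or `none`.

Answer: 1 4 9

Derivation:
t=0: input=2 -> V=10
t=1: input=4 -> V=0 FIRE
t=2: input=0 -> V=0
t=3: input=1 -> V=5
t=4: input=4 -> V=0 FIRE
t=5: input=4 -> V=20
t=6: input=1 -> V=21
t=7: input=1 -> V=21
t=8: input=1 -> V=21
t=9: input=3 -> V=0 FIRE
t=10: input=2 -> V=10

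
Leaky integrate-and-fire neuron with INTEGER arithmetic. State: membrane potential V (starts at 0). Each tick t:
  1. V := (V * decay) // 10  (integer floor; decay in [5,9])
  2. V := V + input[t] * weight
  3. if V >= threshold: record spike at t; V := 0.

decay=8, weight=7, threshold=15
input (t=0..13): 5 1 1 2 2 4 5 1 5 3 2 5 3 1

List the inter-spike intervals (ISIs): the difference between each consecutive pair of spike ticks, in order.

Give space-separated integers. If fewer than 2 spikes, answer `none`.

Answer: 3 2 1 2 1 2 1

Derivation:
t=0: input=5 -> V=0 FIRE
t=1: input=1 -> V=7
t=2: input=1 -> V=12
t=3: input=2 -> V=0 FIRE
t=4: input=2 -> V=14
t=5: input=4 -> V=0 FIRE
t=6: input=5 -> V=0 FIRE
t=7: input=1 -> V=7
t=8: input=5 -> V=0 FIRE
t=9: input=3 -> V=0 FIRE
t=10: input=2 -> V=14
t=11: input=5 -> V=0 FIRE
t=12: input=3 -> V=0 FIRE
t=13: input=1 -> V=7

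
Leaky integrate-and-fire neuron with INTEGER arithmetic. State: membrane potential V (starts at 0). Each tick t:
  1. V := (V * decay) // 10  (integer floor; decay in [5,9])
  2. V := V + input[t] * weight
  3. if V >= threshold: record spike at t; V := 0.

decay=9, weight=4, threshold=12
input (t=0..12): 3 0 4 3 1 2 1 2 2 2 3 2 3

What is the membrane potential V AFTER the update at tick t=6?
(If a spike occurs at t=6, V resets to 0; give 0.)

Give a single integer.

t=0: input=3 -> V=0 FIRE
t=1: input=0 -> V=0
t=2: input=4 -> V=0 FIRE
t=3: input=3 -> V=0 FIRE
t=4: input=1 -> V=4
t=5: input=2 -> V=11
t=6: input=1 -> V=0 FIRE
t=7: input=2 -> V=8
t=8: input=2 -> V=0 FIRE
t=9: input=2 -> V=8
t=10: input=3 -> V=0 FIRE
t=11: input=2 -> V=8
t=12: input=3 -> V=0 FIRE

Answer: 0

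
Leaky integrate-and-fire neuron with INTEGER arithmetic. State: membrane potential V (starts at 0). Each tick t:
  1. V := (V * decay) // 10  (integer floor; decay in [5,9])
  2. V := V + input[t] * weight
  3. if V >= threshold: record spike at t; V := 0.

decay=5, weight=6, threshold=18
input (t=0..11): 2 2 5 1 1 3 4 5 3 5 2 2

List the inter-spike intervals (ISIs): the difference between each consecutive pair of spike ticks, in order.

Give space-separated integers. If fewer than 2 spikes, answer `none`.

t=0: input=2 -> V=12
t=1: input=2 -> V=0 FIRE
t=2: input=5 -> V=0 FIRE
t=3: input=1 -> V=6
t=4: input=1 -> V=9
t=5: input=3 -> V=0 FIRE
t=6: input=4 -> V=0 FIRE
t=7: input=5 -> V=0 FIRE
t=8: input=3 -> V=0 FIRE
t=9: input=5 -> V=0 FIRE
t=10: input=2 -> V=12
t=11: input=2 -> V=0 FIRE

Answer: 1 3 1 1 1 1 2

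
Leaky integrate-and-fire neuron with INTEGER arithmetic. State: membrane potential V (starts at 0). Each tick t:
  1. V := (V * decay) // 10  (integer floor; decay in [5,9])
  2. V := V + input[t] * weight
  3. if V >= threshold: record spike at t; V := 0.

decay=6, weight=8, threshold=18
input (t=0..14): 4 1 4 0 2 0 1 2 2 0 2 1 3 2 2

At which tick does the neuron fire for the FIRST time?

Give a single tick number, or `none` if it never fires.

t=0: input=4 -> V=0 FIRE
t=1: input=1 -> V=8
t=2: input=4 -> V=0 FIRE
t=3: input=0 -> V=0
t=4: input=2 -> V=16
t=5: input=0 -> V=9
t=6: input=1 -> V=13
t=7: input=2 -> V=0 FIRE
t=8: input=2 -> V=16
t=9: input=0 -> V=9
t=10: input=2 -> V=0 FIRE
t=11: input=1 -> V=8
t=12: input=3 -> V=0 FIRE
t=13: input=2 -> V=16
t=14: input=2 -> V=0 FIRE

Answer: 0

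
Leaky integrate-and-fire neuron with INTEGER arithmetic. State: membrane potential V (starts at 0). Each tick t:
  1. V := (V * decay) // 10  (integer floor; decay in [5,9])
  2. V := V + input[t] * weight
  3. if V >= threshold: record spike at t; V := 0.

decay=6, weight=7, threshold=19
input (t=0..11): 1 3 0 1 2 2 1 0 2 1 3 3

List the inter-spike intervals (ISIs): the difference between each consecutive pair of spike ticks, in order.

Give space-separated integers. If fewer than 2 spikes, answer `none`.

t=0: input=1 -> V=7
t=1: input=3 -> V=0 FIRE
t=2: input=0 -> V=0
t=3: input=1 -> V=7
t=4: input=2 -> V=18
t=5: input=2 -> V=0 FIRE
t=6: input=1 -> V=7
t=7: input=0 -> V=4
t=8: input=2 -> V=16
t=9: input=1 -> V=16
t=10: input=3 -> V=0 FIRE
t=11: input=3 -> V=0 FIRE

Answer: 4 5 1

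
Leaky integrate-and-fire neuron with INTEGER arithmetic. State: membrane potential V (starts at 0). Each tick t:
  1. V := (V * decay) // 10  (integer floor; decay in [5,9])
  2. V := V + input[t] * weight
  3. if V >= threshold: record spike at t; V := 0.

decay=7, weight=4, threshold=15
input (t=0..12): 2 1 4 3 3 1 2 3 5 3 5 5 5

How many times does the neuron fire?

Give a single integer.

Answer: 7

Derivation:
t=0: input=2 -> V=8
t=1: input=1 -> V=9
t=2: input=4 -> V=0 FIRE
t=3: input=3 -> V=12
t=4: input=3 -> V=0 FIRE
t=5: input=1 -> V=4
t=6: input=2 -> V=10
t=7: input=3 -> V=0 FIRE
t=8: input=5 -> V=0 FIRE
t=9: input=3 -> V=12
t=10: input=5 -> V=0 FIRE
t=11: input=5 -> V=0 FIRE
t=12: input=5 -> V=0 FIRE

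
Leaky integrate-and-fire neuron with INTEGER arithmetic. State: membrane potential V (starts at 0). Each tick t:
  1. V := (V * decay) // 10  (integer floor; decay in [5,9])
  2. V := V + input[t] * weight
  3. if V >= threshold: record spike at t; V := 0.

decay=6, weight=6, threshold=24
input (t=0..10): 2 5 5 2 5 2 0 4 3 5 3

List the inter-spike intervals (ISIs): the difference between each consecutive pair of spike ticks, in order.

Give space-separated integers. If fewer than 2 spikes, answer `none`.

t=0: input=2 -> V=12
t=1: input=5 -> V=0 FIRE
t=2: input=5 -> V=0 FIRE
t=3: input=2 -> V=12
t=4: input=5 -> V=0 FIRE
t=5: input=2 -> V=12
t=6: input=0 -> V=7
t=7: input=4 -> V=0 FIRE
t=8: input=3 -> V=18
t=9: input=5 -> V=0 FIRE
t=10: input=3 -> V=18

Answer: 1 2 3 2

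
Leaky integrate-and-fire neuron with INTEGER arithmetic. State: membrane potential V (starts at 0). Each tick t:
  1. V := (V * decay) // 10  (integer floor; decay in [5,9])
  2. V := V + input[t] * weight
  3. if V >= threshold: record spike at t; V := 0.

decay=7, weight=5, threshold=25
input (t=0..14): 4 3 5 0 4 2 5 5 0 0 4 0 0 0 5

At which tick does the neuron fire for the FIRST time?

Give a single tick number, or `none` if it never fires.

Answer: 1

Derivation:
t=0: input=4 -> V=20
t=1: input=3 -> V=0 FIRE
t=2: input=5 -> V=0 FIRE
t=3: input=0 -> V=0
t=4: input=4 -> V=20
t=5: input=2 -> V=24
t=6: input=5 -> V=0 FIRE
t=7: input=5 -> V=0 FIRE
t=8: input=0 -> V=0
t=9: input=0 -> V=0
t=10: input=4 -> V=20
t=11: input=0 -> V=14
t=12: input=0 -> V=9
t=13: input=0 -> V=6
t=14: input=5 -> V=0 FIRE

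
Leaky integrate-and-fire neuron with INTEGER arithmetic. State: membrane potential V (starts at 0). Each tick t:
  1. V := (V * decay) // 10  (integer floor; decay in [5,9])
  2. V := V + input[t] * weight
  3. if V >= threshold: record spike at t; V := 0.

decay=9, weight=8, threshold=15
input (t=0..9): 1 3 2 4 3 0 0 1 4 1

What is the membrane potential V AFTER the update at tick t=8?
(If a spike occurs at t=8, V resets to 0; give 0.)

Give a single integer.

Answer: 0

Derivation:
t=0: input=1 -> V=8
t=1: input=3 -> V=0 FIRE
t=2: input=2 -> V=0 FIRE
t=3: input=4 -> V=0 FIRE
t=4: input=3 -> V=0 FIRE
t=5: input=0 -> V=0
t=6: input=0 -> V=0
t=7: input=1 -> V=8
t=8: input=4 -> V=0 FIRE
t=9: input=1 -> V=8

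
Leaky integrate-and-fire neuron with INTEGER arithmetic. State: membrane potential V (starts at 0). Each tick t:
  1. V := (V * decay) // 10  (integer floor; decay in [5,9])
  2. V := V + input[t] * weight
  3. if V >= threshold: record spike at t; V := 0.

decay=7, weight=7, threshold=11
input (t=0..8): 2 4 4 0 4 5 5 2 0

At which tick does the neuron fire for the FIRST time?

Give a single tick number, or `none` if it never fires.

Answer: 0

Derivation:
t=0: input=2 -> V=0 FIRE
t=1: input=4 -> V=0 FIRE
t=2: input=4 -> V=0 FIRE
t=3: input=0 -> V=0
t=4: input=4 -> V=0 FIRE
t=5: input=5 -> V=0 FIRE
t=6: input=5 -> V=0 FIRE
t=7: input=2 -> V=0 FIRE
t=8: input=0 -> V=0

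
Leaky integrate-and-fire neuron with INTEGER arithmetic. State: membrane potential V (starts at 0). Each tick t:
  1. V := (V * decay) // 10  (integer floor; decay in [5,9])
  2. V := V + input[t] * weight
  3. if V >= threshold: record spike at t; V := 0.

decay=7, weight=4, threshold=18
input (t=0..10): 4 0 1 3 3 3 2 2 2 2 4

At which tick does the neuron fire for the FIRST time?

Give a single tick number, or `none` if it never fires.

Answer: 3

Derivation:
t=0: input=4 -> V=16
t=1: input=0 -> V=11
t=2: input=1 -> V=11
t=3: input=3 -> V=0 FIRE
t=4: input=3 -> V=12
t=5: input=3 -> V=0 FIRE
t=6: input=2 -> V=8
t=7: input=2 -> V=13
t=8: input=2 -> V=17
t=9: input=2 -> V=0 FIRE
t=10: input=4 -> V=16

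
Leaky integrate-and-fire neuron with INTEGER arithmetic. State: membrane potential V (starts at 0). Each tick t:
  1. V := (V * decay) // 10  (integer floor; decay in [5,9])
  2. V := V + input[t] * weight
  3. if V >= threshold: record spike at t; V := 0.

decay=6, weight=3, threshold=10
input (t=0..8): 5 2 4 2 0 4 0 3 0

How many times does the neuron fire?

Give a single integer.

Answer: 3

Derivation:
t=0: input=5 -> V=0 FIRE
t=1: input=2 -> V=6
t=2: input=4 -> V=0 FIRE
t=3: input=2 -> V=6
t=4: input=0 -> V=3
t=5: input=4 -> V=0 FIRE
t=6: input=0 -> V=0
t=7: input=3 -> V=9
t=8: input=0 -> V=5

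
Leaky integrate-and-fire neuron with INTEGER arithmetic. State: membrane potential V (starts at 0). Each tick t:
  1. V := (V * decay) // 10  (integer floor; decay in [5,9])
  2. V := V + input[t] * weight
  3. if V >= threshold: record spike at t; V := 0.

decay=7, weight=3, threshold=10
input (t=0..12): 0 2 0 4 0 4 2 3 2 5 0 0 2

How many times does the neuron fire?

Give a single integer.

t=0: input=0 -> V=0
t=1: input=2 -> V=6
t=2: input=0 -> V=4
t=3: input=4 -> V=0 FIRE
t=4: input=0 -> V=0
t=5: input=4 -> V=0 FIRE
t=6: input=2 -> V=6
t=7: input=3 -> V=0 FIRE
t=8: input=2 -> V=6
t=9: input=5 -> V=0 FIRE
t=10: input=0 -> V=0
t=11: input=0 -> V=0
t=12: input=2 -> V=6

Answer: 4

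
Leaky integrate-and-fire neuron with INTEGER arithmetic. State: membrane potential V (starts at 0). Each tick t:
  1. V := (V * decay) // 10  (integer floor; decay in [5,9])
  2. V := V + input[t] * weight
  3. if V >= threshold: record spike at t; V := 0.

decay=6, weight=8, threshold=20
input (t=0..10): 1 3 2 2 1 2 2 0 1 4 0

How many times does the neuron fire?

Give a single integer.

Answer: 4

Derivation:
t=0: input=1 -> V=8
t=1: input=3 -> V=0 FIRE
t=2: input=2 -> V=16
t=3: input=2 -> V=0 FIRE
t=4: input=1 -> V=8
t=5: input=2 -> V=0 FIRE
t=6: input=2 -> V=16
t=7: input=0 -> V=9
t=8: input=1 -> V=13
t=9: input=4 -> V=0 FIRE
t=10: input=0 -> V=0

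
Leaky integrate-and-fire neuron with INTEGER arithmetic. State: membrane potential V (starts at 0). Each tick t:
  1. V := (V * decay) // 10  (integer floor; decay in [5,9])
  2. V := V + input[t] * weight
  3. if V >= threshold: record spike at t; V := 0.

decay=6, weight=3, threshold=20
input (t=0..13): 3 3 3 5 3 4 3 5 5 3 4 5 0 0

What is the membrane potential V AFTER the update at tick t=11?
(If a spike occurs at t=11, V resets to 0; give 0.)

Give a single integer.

t=0: input=3 -> V=9
t=1: input=3 -> V=14
t=2: input=3 -> V=17
t=3: input=5 -> V=0 FIRE
t=4: input=3 -> V=9
t=5: input=4 -> V=17
t=6: input=3 -> V=19
t=7: input=5 -> V=0 FIRE
t=8: input=5 -> V=15
t=9: input=3 -> V=18
t=10: input=4 -> V=0 FIRE
t=11: input=5 -> V=15
t=12: input=0 -> V=9
t=13: input=0 -> V=5

Answer: 15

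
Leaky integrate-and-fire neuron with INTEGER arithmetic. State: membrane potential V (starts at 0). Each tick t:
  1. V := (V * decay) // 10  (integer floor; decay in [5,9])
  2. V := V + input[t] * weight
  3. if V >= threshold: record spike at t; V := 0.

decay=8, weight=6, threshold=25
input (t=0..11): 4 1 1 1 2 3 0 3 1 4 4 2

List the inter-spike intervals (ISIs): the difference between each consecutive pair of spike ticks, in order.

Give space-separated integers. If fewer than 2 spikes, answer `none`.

t=0: input=4 -> V=24
t=1: input=1 -> V=0 FIRE
t=2: input=1 -> V=6
t=3: input=1 -> V=10
t=4: input=2 -> V=20
t=5: input=3 -> V=0 FIRE
t=6: input=0 -> V=0
t=7: input=3 -> V=18
t=8: input=1 -> V=20
t=9: input=4 -> V=0 FIRE
t=10: input=4 -> V=24
t=11: input=2 -> V=0 FIRE

Answer: 4 4 2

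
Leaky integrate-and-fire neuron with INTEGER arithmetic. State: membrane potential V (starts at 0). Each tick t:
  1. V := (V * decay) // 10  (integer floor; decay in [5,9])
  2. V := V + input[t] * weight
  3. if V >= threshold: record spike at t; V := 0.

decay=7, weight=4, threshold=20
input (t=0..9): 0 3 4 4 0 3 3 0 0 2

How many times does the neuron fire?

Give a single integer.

Answer: 2

Derivation:
t=0: input=0 -> V=0
t=1: input=3 -> V=12
t=2: input=4 -> V=0 FIRE
t=3: input=4 -> V=16
t=4: input=0 -> V=11
t=5: input=3 -> V=19
t=6: input=3 -> V=0 FIRE
t=7: input=0 -> V=0
t=8: input=0 -> V=0
t=9: input=2 -> V=8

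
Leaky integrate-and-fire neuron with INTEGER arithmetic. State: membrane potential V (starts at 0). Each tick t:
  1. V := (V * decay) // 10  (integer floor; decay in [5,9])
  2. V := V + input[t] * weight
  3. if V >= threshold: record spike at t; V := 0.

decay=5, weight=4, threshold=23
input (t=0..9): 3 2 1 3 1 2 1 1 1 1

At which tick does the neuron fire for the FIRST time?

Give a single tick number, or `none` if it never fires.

Answer: none

Derivation:
t=0: input=3 -> V=12
t=1: input=2 -> V=14
t=2: input=1 -> V=11
t=3: input=3 -> V=17
t=4: input=1 -> V=12
t=5: input=2 -> V=14
t=6: input=1 -> V=11
t=7: input=1 -> V=9
t=8: input=1 -> V=8
t=9: input=1 -> V=8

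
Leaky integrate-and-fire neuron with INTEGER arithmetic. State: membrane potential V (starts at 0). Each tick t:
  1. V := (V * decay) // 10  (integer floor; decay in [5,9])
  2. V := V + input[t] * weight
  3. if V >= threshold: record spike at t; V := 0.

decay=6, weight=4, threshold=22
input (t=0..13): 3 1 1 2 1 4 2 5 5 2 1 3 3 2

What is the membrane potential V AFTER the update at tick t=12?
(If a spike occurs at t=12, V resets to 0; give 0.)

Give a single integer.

Answer: 0

Derivation:
t=0: input=3 -> V=12
t=1: input=1 -> V=11
t=2: input=1 -> V=10
t=3: input=2 -> V=14
t=4: input=1 -> V=12
t=5: input=4 -> V=0 FIRE
t=6: input=2 -> V=8
t=7: input=5 -> V=0 FIRE
t=8: input=5 -> V=20
t=9: input=2 -> V=20
t=10: input=1 -> V=16
t=11: input=3 -> V=21
t=12: input=3 -> V=0 FIRE
t=13: input=2 -> V=8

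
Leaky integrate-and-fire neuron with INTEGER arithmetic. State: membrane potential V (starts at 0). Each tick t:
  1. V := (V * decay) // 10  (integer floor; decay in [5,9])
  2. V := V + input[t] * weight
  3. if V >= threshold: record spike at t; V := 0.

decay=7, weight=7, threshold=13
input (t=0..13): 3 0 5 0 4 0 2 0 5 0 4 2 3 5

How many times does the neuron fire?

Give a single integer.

t=0: input=3 -> V=0 FIRE
t=1: input=0 -> V=0
t=2: input=5 -> V=0 FIRE
t=3: input=0 -> V=0
t=4: input=4 -> V=0 FIRE
t=5: input=0 -> V=0
t=6: input=2 -> V=0 FIRE
t=7: input=0 -> V=0
t=8: input=5 -> V=0 FIRE
t=9: input=0 -> V=0
t=10: input=4 -> V=0 FIRE
t=11: input=2 -> V=0 FIRE
t=12: input=3 -> V=0 FIRE
t=13: input=5 -> V=0 FIRE

Answer: 9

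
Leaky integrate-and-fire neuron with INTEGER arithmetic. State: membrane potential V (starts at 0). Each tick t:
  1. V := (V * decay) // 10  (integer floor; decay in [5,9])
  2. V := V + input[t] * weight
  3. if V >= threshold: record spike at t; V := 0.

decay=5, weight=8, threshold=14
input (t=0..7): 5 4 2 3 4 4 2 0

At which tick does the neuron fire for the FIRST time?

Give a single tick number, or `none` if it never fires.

t=0: input=5 -> V=0 FIRE
t=1: input=4 -> V=0 FIRE
t=2: input=2 -> V=0 FIRE
t=3: input=3 -> V=0 FIRE
t=4: input=4 -> V=0 FIRE
t=5: input=4 -> V=0 FIRE
t=6: input=2 -> V=0 FIRE
t=7: input=0 -> V=0

Answer: 0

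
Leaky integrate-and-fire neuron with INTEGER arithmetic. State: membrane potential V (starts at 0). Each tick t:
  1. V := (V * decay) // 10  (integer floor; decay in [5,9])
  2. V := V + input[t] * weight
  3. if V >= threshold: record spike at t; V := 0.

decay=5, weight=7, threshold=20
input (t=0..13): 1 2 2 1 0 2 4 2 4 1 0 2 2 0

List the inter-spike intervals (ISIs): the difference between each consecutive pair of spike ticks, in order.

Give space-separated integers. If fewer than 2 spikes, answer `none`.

t=0: input=1 -> V=7
t=1: input=2 -> V=17
t=2: input=2 -> V=0 FIRE
t=3: input=1 -> V=7
t=4: input=0 -> V=3
t=5: input=2 -> V=15
t=6: input=4 -> V=0 FIRE
t=7: input=2 -> V=14
t=8: input=4 -> V=0 FIRE
t=9: input=1 -> V=7
t=10: input=0 -> V=3
t=11: input=2 -> V=15
t=12: input=2 -> V=0 FIRE
t=13: input=0 -> V=0

Answer: 4 2 4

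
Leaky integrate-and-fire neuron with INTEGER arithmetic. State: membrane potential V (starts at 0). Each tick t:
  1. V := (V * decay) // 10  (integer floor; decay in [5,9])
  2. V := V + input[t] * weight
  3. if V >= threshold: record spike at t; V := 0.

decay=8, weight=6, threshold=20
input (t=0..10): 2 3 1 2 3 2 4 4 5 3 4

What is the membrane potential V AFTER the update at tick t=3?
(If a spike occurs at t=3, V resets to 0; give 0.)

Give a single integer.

Answer: 16

Derivation:
t=0: input=2 -> V=12
t=1: input=3 -> V=0 FIRE
t=2: input=1 -> V=6
t=3: input=2 -> V=16
t=4: input=3 -> V=0 FIRE
t=5: input=2 -> V=12
t=6: input=4 -> V=0 FIRE
t=7: input=4 -> V=0 FIRE
t=8: input=5 -> V=0 FIRE
t=9: input=3 -> V=18
t=10: input=4 -> V=0 FIRE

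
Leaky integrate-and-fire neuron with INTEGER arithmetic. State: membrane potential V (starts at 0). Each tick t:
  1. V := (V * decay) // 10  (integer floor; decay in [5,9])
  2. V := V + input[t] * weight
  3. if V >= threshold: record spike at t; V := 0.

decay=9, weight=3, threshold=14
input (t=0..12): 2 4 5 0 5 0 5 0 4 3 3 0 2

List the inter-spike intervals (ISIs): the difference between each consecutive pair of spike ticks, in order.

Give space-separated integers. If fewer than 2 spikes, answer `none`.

t=0: input=2 -> V=6
t=1: input=4 -> V=0 FIRE
t=2: input=5 -> V=0 FIRE
t=3: input=0 -> V=0
t=4: input=5 -> V=0 FIRE
t=5: input=0 -> V=0
t=6: input=5 -> V=0 FIRE
t=7: input=0 -> V=0
t=8: input=4 -> V=12
t=9: input=3 -> V=0 FIRE
t=10: input=3 -> V=9
t=11: input=0 -> V=8
t=12: input=2 -> V=13

Answer: 1 2 2 3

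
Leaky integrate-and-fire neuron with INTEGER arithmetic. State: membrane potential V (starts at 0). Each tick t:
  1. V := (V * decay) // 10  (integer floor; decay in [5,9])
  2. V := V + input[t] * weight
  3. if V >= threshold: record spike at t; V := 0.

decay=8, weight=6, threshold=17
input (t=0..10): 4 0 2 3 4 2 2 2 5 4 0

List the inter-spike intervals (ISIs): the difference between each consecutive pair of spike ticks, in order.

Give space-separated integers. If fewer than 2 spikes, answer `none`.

Answer: 3 1 2 2 1

Derivation:
t=0: input=4 -> V=0 FIRE
t=1: input=0 -> V=0
t=2: input=2 -> V=12
t=3: input=3 -> V=0 FIRE
t=4: input=4 -> V=0 FIRE
t=5: input=2 -> V=12
t=6: input=2 -> V=0 FIRE
t=7: input=2 -> V=12
t=8: input=5 -> V=0 FIRE
t=9: input=4 -> V=0 FIRE
t=10: input=0 -> V=0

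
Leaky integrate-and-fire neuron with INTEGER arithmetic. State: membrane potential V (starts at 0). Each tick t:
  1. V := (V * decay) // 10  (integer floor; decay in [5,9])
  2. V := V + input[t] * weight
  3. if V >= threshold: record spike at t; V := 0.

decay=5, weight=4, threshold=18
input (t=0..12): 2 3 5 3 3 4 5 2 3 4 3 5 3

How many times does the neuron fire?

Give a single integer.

Answer: 5

Derivation:
t=0: input=2 -> V=8
t=1: input=3 -> V=16
t=2: input=5 -> V=0 FIRE
t=3: input=3 -> V=12
t=4: input=3 -> V=0 FIRE
t=5: input=4 -> V=16
t=6: input=5 -> V=0 FIRE
t=7: input=2 -> V=8
t=8: input=3 -> V=16
t=9: input=4 -> V=0 FIRE
t=10: input=3 -> V=12
t=11: input=5 -> V=0 FIRE
t=12: input=3 -> V=12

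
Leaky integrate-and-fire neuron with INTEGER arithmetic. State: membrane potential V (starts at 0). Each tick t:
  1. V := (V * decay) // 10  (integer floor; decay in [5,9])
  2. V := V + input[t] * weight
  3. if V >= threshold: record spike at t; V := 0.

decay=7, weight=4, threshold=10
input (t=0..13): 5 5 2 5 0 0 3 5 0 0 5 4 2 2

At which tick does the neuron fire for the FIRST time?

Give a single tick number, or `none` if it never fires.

Answer: 0

Derivation:
t=0: input=5 -> V=0 FIRE
t=1: input=5 -> V=0 FIRE
t=2: input=2 -> V=8
t=3: input=5 -> V=0 FIRE
t=4: input=0 -> V=0
t=5: input=0 -> V=0
t=6: input=3 -> V=0 FIRE
t=7: input=5 -> V=0 FIRE
t=8: input=0 -> V=0
t=9: input=0 -> V=0
t=10: input=5 -> V=0 FIRE
t=11: input=4 -> V=0 FIRE
t=12: input=2 -> V=8
t=13: input=2 -> V=0 FIRE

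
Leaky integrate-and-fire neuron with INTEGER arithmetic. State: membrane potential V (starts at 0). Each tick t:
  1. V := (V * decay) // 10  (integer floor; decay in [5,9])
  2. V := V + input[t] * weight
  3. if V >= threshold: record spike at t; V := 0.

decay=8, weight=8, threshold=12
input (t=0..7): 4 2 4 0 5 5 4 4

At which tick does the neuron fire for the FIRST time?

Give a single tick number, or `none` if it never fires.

t=0: input=4 -> V=0 FIRE
t=1: input=2 -> V=0 FIRE
t=2: input=4 -> V=0 FIRE
t=3: input=0 -> V=0
t=4: input=5 -> V=0 FIRE
t=5: input=5 -> V=0 FIRE
t=6: input=4 -> V=0 FIRE
t=7: input=4 -> V=0 FIRE

Answer: 0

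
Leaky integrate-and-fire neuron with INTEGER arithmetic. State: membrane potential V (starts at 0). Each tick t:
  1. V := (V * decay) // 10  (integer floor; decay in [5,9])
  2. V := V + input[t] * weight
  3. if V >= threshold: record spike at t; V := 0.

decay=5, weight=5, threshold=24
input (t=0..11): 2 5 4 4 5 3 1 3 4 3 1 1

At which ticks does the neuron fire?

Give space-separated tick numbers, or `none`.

t=0: input=2 -> V=10
t=1: input=5 -> V=0 FIRE
t=2: input=4 -> V=20
t=3: input=4 -> V=0 FIRE
t=4: input=5 -> V=0 FIRE
t=5: input=3 -> V=15
t=6: input=1 -> V=12
t=7: input=3 -> V=21
t=8: input=4 -> V=0 FIRE
t=9: input=3 -> V=15
t=10: input=1 -> V=12
t=11: input=1 -> V=11

Answer: 1 3 4 8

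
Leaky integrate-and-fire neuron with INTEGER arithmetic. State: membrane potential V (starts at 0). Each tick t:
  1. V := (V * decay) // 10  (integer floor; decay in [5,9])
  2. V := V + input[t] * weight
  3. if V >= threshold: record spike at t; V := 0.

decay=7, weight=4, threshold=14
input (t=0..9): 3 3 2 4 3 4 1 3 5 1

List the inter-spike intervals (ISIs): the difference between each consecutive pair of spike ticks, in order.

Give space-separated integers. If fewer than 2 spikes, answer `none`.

Answer: 2 2 2 1

Derivation:
t=0: input=3 -> V=12
t=1: input=3 -> V=0 FIRE
t=2: input=2 -> V=8
t=3: input=4 -> V=0 FIRE
t=4: input=3 -> V=12
t=5: input=4 -> V=0 FIRE
t=6: input=1 -> V=4
t=7: input=3 -> V=0 FIRE
t=8: input=5 -> V=0 FIRE
t=9: input=1 -> V=4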